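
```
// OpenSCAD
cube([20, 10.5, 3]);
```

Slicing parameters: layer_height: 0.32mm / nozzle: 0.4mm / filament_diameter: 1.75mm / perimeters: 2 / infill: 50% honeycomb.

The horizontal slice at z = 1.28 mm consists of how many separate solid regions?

1

At z = 1.28 mm: the cube (footprint 20×10.5) is included at this height. The result has 1 disconnected region.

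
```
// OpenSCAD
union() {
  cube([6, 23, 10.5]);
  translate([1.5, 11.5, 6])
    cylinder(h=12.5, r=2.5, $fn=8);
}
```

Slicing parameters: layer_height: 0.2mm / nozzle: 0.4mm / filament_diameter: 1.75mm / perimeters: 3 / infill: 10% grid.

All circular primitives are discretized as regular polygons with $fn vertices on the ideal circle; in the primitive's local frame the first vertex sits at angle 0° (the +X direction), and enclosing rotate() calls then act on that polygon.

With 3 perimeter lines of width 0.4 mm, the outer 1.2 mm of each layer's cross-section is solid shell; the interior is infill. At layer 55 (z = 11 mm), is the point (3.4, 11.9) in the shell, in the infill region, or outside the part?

shell

At z = 11 mm: the cube is not intersected at this z (z outside [0, 10.5]); the r=2.5 cylinder at (1.5, 11.5) gives a regular 8-gon of circumradius 2.5 (constant along its height); Combining (union): only the r=2.5 cylinder at (1.5, 11.5) is present, so the union is just that shape — 1 connected region. Overall, the cross-section is a single solid region. The nearest boundary edge runs (4.00, 11.50)→(3.27, 13.27); distance from the point to it = 0.40 mm. The point is inside the cross-section, 0.40 mm from the nearest boundary — within the 1.2 mm shell band (3 × 0.4).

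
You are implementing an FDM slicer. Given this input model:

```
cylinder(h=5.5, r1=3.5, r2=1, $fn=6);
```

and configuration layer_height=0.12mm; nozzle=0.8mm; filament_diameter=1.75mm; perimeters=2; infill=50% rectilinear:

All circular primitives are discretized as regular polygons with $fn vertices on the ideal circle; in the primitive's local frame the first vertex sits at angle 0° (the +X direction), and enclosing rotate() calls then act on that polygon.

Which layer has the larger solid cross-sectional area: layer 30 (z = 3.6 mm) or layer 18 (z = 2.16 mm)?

layer 18 (z = 2.16 mm)

Layer 30 (z = 3.6): the cone (r1=3.5→r2=1) has section circumradius 1.864 here — a regular 6-gon (area = (6/2)·1.864²·sin(360°/6) = 9.02 mm²). So its area = 9.02 mm². Layer 18 (z = 2.16): the cone contributes a regular 6-gon of circumradius 2.518 (interpolated between r1=3.5 and r2=1 at t=0.393) (area = (6/2)·2.518²·sin(360°/6) = 16.48 mm²). So its area = 16.48 mm². Layer 18 is larger (16.48 vs 9.02 mm²).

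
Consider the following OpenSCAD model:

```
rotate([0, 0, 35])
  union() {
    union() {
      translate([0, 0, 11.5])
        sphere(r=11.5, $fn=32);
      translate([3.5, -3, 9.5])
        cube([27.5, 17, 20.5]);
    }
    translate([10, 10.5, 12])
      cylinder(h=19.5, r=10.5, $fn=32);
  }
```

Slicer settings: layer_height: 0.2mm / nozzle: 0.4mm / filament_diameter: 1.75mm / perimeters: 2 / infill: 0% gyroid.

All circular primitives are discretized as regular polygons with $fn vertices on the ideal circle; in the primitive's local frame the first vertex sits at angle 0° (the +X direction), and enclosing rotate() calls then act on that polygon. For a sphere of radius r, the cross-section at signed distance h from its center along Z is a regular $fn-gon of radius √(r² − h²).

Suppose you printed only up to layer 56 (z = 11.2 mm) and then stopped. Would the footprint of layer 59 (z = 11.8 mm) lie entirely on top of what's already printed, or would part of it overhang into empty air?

Compare the two slices. At z = 11.2: the sphere: section is a regular 32-gon, circumradius = √(r²−h²) = √(11.5²−0.3²) = 11.496 (area = (32/2)·11.496²·sin(360°/32) = 412.53 mm²); the 27.5×17 cube at (3.5, -3) contributes its full rectangle (area 467.50 mm²); Merging all regions: the regions partially overlap — summed areas 880.03 mm² minus the doubly-counted overlap 87.15 mm² gives 792.88 mm² — area = 792.88 mm²; the cylinder at (10, 10.5) is not intersected at this z (z outside [12, 31.5]); Taking the union: only that combined region is present, so the union is just that shape — area = 792.88 mm²; (rotated 35° about Z; rotation is an isometry so areas/perimeters/island counts are preserved). At z = 11.8: the sphere: section is a regular 32-gon, circumradius = √(r²−h²) = √(11.5²−0.3²) = 11.496 (area = (32/2)·11.496²·sin(360°/32) = 412.53 mm²); the cube at (3.5, -3) (footprint 27.5×17) is included at this height (area 467.50 mm²); Taking the union: the regions partially overlap — summed areas 880.03 mm² minus the doubly-counted overlap 87.15 mm² gives 792.88 mm² — area = 792.88 mm²; the cylinder at (10, 10.5) does not reach this height (z outside [12, 31.5]); Combining (union): only that combined region is present, so the union is just that shape — area = 792.88 mm²; (whole slice rotated 35° about Z — lengths, areas and connectivity unchanged). Checking containment: the cross-section at z = 11.8 is a subset of the cross-section at z = 11.2.

entirely on top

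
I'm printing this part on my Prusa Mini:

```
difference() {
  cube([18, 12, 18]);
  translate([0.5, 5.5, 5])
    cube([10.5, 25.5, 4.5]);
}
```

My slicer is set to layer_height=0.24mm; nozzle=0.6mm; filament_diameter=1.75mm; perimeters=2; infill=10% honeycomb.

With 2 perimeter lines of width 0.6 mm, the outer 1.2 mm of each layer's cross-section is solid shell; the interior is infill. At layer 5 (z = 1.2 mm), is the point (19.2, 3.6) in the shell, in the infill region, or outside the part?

outside

At z = 1.2 mm: the 18×12 cube contributes its full rectangle; the cube at (0.5, 5.5) does not reach this height (z outside [5, 9.5]); Subtracting the remaining from the first: none of the subtracted shapes is present at this height, so the 18×12 cube is unchanged — 1 connected region. Overall, the cross-section is a single solid region. The nearest boundary edge runs (18.00, 0.00)→(18.00, 12.00); distance from the point to it = 1.20 mm. The point is not inside any of the regions above, so it lies outside the cross-section (1.20 mm from the nearest boundary).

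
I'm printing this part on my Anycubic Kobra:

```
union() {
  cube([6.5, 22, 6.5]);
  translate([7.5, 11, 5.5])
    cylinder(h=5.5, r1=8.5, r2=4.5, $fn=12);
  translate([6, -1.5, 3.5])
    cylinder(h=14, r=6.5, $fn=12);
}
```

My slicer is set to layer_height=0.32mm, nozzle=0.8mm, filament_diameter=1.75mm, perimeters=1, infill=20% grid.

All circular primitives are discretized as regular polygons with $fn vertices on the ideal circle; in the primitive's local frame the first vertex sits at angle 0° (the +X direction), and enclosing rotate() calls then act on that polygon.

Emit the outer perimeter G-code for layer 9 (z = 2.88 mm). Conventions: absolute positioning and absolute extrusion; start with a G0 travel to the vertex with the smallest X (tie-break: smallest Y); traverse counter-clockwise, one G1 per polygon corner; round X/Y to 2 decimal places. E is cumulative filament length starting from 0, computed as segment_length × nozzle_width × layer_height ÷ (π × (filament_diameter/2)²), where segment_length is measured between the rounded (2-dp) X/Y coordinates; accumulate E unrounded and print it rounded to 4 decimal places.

G0 X0.00 Y0.00 Z2.88
G1 X6.50 Y0.00 E0.6918
G1 X6.50 Y22.00 E3.0333
G1 X0.00 Y22.00 E3.7251
G1 X0.00 Y0.00 E6.0666

At z = 2.88 mm: the cube (footprint 6.5×22) is included at this height; the cone at (7.5, 11) is not intersected at this z (z outside [5.5, 11]); the cylinder at (6, -1.5) is not intersected at this z (z outside [3.5, 17.5]); Combining (union): only the 6.5×22 cube is present, so the union is just that shape — 1 connected region. The outline is a single polygon with 4 vertices. Extrusion per mm of travel: 0.8 × 0.32 / (π × 0.875²) = 0.106432. Accumulating E over each segment gives final E = 6.0666.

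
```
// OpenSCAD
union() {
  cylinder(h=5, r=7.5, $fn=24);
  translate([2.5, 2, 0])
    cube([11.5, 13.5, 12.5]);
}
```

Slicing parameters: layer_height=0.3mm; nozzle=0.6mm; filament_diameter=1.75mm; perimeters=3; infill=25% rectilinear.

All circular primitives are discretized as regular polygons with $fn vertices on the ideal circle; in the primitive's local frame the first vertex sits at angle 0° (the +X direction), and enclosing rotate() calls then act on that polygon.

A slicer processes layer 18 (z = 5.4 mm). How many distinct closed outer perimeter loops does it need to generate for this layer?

At z = 5.4 mm: the cylinder is absent (z outside [0, 5]); the 11.5×13.5 cube at (2.5, 2) contributes its full rectangle; Taking the union: only the 11.5×13.5 cube at (2.5, 2) is present, so the union is just that shape — 1 connected region. The result has 1 disconnected region.

1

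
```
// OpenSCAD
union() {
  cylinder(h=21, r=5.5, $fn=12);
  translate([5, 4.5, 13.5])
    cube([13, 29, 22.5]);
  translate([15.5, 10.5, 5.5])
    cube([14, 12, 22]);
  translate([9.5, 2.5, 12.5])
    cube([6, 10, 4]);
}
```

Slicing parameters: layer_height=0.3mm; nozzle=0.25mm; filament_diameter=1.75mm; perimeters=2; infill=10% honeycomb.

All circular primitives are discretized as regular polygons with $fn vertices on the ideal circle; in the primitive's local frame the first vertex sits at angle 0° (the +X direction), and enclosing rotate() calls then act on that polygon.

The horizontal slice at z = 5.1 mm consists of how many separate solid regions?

At z = 5.1 mm: the r=5.5 cylinder contributes a regular 12-gon of circumradius 5.5; the cube at (5, 4.5) is absent (z outside [13.5, 36]); the cube at (15.5, 10.5) is not intersected at this z (z outside [5.5, 27.5]); the cube at (9.5, 2.5) is not intersected at this z (z outside [12.5, 16.5]); Combining (union): only the r=5.5 cylinder is present, so the union is just that shape — 1 connected region. The result has 1 disconnected region.

1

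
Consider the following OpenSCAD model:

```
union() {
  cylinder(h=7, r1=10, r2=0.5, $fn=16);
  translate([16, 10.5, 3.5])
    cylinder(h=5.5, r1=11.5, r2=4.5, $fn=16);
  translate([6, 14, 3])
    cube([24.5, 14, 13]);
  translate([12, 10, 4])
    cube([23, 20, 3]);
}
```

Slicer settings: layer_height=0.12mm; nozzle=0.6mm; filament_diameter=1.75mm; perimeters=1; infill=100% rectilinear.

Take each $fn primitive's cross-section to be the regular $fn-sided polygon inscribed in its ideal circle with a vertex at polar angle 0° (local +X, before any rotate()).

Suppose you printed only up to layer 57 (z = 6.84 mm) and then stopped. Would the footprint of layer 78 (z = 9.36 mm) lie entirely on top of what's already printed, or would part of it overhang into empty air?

entirely on top

Compare the two slices. At z = 6.84: the cone: at t=0.977 of its height the radius interpolates to r₁+(r₂−r₁)t = 0.717, giving a regular 16-gon of that circumradius (area = (16/2)·0.717²·sin(360°/16) = 1.57 mm²); the cone at (16, 10.5) contributes a regular 16-gon of circumradius 7.249 (interpolated between r1=11.5 and r2=4.5 at t=0.607) (area = (16/2)·7.249²·sin(360°/16) = 160.88 mm²); the cube at (6, 14) is present — its section is the full 24.5×14 rectangle (area 343.00 mm²); the cube at (12, 10) (footprint 23×20) is included at this height (area 460.00 mm²); Taking the union: the regions partially overlap — summed areas 965.45 mm² minus the doubly-counted overlap 335.01 mm² gives 630.44 mm² — area = 630.44 mm². At z = 9.36: the cone is not intersected at this z (z outside [0, 7]); the cone at (16, 10.5) does not reach this height (z outside [3.5, 9]); the cube at (6, 14) (footprint 24.5×14) is included at this height (area 343.00 mm²); the cube at (12, 10) is absent (z outside [4, 7]); Merging all regions: only the 24.5×14 cube at (6, 14) is present, so the union is just that shape — area = 343.00 mm². Checking containment: the cross-section at z = 9.36 is a subset of the cross-section at z = 6.84.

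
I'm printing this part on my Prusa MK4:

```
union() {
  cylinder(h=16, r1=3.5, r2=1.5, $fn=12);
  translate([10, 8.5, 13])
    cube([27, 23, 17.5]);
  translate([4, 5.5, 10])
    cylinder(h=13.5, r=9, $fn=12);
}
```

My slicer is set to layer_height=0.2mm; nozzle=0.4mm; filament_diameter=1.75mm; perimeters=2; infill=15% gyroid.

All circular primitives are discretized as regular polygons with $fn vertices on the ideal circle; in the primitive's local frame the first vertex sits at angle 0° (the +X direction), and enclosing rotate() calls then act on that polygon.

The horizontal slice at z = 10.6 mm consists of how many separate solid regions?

1

At z = 10.6 mm: the cone contributes a regular 12-gon of circumradius 2.175 (interpolated between r1=3.5 and r2=1.5 at t=0.662); the cube at (10, 8.5) does not reach this height (z outside [13, 30.5]); the r=9 cylinder at (4, 5.5) gives a regular 12-gon of circumradius 9 (constant along its height); Taking the union: the regions partially overlap (shared area 14.02 mm²), so overlapping operands fuse into one piece — 1 connected region. The result has 1 disconnected region.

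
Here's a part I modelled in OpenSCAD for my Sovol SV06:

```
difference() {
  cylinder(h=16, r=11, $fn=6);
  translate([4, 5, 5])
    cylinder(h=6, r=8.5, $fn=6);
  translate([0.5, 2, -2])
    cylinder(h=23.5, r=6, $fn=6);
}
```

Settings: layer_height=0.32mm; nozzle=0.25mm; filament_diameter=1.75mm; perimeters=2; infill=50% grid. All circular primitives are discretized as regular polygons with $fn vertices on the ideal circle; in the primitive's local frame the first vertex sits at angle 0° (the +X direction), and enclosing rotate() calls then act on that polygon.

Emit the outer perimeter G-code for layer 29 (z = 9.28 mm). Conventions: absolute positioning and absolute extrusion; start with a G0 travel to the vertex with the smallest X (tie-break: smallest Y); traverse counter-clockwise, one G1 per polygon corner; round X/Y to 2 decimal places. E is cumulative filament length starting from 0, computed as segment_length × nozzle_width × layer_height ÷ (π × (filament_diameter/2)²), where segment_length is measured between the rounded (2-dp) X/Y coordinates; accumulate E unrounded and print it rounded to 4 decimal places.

G0 X-11.00 Y0.00 Z9.28
G1 X-5.50 Y-9.53 E0.3660
G1 X5.50 Y-9.53 E0.7318
G1 X11.00 Y0.00 E1.0978
G1 X10.31 Y1.20 E1.1438
G1 X8.25 Y-2.36 E1.2806
G1 X3.98 Y-2.36 E1.4227
G1 X3.50 Y-3.20 E1.4548
G1 X-2.50 Y-3.20 E1.6544
G1 X-5.50 Y2.00 E1.8541
G1 X-4.13 Y4.37 E1.9451
G1 X-4.50 Y5.00 E1.9694
G1 X-1.89 Y9.53 E2.1433
G1 X-5.50 Y9.53 E2.2634
G1 X-11.00 Y0.00 E2.6293

At z = 9.28 mm: the cylinder: section is a regular 6-gon, circumradius r=11; the r=8.5 cylinder at (4, 5) contributes a regular 6-gon of circumradius 8.5; the r=6 cylinder at (0.5, 2) gives a regular 6-gon of circumradius 6 (constant along its height); Subtracting the remaining from the first: starting from the r=11 cylinder, the r=8.5 cylinder at (4, 5) partially overlaps it — only the 130.79 mm² overlap (of its 187.71 mm²) is removed, clipping the outline; the r=6 cylinder at (0.5, 2) partially overlaps it — only the 20.56 mm² overlap (of its 93.53 mm²) is removed, clipping the outline — 1 connected region. The outline is a single polygon with 14 vertices. Extrusion per mm of travel: 0.25 × 0.32 / (π × 0.875²) = 0.033260. Accumulating E over each segment gives final E = 2.6293.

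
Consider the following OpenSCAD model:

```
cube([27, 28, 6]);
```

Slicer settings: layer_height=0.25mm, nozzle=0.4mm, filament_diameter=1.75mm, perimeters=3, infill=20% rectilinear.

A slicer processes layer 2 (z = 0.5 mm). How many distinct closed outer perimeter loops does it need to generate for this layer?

1

At z = 0.5 mm: the 27×28 cube contributes its full rectangle. The result has 1 disconnected region.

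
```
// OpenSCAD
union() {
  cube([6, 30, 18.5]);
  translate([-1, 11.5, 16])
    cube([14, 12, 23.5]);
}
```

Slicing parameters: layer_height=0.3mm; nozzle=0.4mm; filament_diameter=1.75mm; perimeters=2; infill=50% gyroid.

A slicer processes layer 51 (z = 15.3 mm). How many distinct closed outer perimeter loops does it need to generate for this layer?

At z = 15.3 mm: the cube (footprint 6×30) is included at this height; the cube at (-1, 11.5) is absent (z outside [16, 39.5]); Combining (union): only the 6×30 cube is present, so the union is just that shape — 1 connected region. The result has 1 disconnected region.

1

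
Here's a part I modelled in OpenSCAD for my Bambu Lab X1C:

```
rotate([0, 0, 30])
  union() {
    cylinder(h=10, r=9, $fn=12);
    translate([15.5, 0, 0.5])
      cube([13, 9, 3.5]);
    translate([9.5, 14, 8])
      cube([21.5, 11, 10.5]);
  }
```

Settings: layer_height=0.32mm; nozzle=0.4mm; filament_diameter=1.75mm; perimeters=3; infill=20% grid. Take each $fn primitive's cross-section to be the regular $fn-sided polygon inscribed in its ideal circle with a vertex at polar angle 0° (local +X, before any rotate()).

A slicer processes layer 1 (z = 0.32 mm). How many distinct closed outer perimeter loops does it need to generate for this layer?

At z = 0.32 mm: the r=9 cylinder contributes a regular 12-gon of circumradius 9; the cube at (15.5, 0) is not intersected at this z (z outside [0.5, 4]); the cube at (9.5, 14) is absent (z outside [8, 18.5]); Taking the union: only the r=9 cylinder is present, so the union is just that shape — 1 connected region; (whole slice rotated 30° about Z — lengths, areas and connectivity unchanged). The result has 1 disconnected region.

1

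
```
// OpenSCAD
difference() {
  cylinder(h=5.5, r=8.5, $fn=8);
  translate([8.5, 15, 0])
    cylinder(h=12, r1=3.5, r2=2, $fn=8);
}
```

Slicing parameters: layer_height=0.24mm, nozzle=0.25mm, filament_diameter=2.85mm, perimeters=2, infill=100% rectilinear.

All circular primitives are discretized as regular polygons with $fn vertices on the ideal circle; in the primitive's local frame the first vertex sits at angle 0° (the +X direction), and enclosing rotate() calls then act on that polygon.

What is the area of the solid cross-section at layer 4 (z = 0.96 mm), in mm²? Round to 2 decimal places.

204.35 mm²

At z = 0.96 mm: the r=8.5 cylinder gives a regular 8-gon of circumradius 8.5 (constant along its height) (area = (8/2)·8.500²·sin(360°/8) = 204.35 mm²); the cone at (8.5, 15): at t=0.080 of its height the radius interpolates to r₁+(r₂−r₁)t = 3.380, giving a regular 8-gon of that circumradius (area = (8/2)·3.380²·sin(360°/8) = 32.31 mm²); Taking the first minus the rest: starting from the r=8.5 cylinder (204.35 mm²), the cone at (8.5, 15) misses the remaining region (no effect) — area = 204.35 mm². Overall, the cross-section is a single solid region. Net area = 204.35 mm².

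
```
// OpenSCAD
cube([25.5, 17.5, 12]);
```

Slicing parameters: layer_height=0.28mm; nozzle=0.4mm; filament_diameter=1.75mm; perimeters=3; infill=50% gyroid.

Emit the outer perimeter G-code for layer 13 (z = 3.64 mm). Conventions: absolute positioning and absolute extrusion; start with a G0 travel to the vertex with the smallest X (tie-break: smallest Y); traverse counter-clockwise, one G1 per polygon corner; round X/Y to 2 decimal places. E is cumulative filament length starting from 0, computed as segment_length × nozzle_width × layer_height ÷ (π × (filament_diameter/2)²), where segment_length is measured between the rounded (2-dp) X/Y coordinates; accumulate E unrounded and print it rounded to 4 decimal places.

G0 X0.00 Y0.00 Z3.64
G1 X25.50 Y0.00 E1.1874
G1 X25.50 Y17.50 E2.0023
G1 X0.00 Y17.50 E3.1896
G1 X0.00 Y0.00 E4.0045

At z = 3.64 mm: the cube is present — its section is the full 25.5×17.5 rectangle. The outline is a single polygon with 4 vertices. Extrusion per mm of travel: 0.4 × 0.28 / (π × 0.875²) = 0.046564. Accumulating E over each segment gives final E = 4.0045.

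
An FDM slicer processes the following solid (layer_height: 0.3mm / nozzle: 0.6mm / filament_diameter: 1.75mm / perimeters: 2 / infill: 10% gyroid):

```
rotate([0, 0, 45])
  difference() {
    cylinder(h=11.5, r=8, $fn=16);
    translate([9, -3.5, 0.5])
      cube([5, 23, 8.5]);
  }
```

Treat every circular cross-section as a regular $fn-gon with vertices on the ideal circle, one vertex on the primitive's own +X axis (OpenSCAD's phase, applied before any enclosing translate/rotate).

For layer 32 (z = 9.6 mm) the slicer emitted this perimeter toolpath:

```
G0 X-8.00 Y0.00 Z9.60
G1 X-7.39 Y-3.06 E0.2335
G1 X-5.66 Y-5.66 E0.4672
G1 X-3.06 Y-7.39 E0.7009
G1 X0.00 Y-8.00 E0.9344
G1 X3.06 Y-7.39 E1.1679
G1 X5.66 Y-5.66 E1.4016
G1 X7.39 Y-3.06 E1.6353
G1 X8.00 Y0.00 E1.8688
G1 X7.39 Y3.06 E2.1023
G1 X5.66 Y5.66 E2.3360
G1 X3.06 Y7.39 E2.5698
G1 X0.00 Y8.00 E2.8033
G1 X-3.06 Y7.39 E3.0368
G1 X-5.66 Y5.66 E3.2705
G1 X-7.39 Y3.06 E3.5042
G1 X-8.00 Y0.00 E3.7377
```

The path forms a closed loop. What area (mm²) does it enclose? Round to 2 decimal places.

195.95 mm²

Apply the shoelace formula to the sequence of (X, Y) vertices; enclosed area = 195.95 mm².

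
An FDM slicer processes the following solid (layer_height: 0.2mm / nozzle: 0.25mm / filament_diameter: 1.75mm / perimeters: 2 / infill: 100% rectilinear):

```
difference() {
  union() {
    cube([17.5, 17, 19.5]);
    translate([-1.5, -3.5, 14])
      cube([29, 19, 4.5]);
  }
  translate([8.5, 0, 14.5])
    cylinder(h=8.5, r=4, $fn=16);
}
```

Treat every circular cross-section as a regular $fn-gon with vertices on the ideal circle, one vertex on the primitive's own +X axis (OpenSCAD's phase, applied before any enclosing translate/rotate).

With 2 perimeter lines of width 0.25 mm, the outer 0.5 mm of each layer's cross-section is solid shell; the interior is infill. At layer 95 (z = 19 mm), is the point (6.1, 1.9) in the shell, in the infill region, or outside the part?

outside

At z = 19 mm: the cube (footprint 17.5×17) is included at this height; the cube at (-1.5, -3.5) does not reach this height (z outside [14, 18.5]); Combining (union): only the 17.5×17 cube is present, so the union is just that shape — 1 connected region; the r=4 cylinder at (8.5, 0) contributes a regular 16-gon of circumradius 4; After the difference (first − rest): starting from that combined region, the r=4 cylinder at (8.5, 0) partially overlaps it — only the 24.49 mm² overlap (of its 48.98 mm²) is removed, clipping the outline — 1 connected region. Overall, the cross-section is a single solid region. The nearest boundary edge runs (5.67, 2.83)→(4.80, 1.53); distance from the point to it = 0.87 mm. The point is not inside any of the regions above, so it lies outside the cross-section (0.87 mm from the nearest boundary).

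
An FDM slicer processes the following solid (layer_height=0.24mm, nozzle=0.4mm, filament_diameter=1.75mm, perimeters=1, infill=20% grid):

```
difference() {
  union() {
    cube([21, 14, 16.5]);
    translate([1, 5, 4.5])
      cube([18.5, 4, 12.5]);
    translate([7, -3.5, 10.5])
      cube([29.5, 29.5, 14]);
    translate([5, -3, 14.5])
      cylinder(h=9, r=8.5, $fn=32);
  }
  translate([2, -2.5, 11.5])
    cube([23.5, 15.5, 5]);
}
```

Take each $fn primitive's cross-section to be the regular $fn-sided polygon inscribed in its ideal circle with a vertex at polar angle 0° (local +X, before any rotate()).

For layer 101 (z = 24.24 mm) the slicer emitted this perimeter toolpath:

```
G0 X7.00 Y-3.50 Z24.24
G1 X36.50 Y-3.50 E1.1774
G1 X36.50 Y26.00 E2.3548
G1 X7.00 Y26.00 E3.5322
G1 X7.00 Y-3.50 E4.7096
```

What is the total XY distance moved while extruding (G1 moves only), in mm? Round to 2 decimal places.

Sum the Euclidean lengths of each G1 segment: total = 118.00 mm.

118.00 mm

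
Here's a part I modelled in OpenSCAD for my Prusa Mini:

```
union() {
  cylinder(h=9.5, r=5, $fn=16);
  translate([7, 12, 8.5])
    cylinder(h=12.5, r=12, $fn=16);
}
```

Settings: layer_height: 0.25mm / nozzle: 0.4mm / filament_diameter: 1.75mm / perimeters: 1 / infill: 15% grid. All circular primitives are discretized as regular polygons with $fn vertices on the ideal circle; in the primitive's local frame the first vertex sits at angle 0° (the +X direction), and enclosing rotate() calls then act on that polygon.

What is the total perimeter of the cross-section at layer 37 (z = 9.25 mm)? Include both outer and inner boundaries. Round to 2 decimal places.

At z = 9.25 mm: the cylinder: section is a regular 16-gon, circumradius r=5 (perimeter = 2·16·5.000·sin(180°/16) = 31.21 mm); the r=12 cylinder at (7, 12) contributes a regular 16-gon of circumradius 12 (perimeter = 2·16·12.000·sin(180°/16) = 74.91 mm); Taking the union: the regions partially overlap (shared area 16.44 mm²), so the edge portions inside another operand are dropped and the merged outline is re-measured after clipping — boundary = 88.14 mm. Overall, the cross-section is a single solid region. Total boundary length (outer) = 88.14 mm.

88.14 mm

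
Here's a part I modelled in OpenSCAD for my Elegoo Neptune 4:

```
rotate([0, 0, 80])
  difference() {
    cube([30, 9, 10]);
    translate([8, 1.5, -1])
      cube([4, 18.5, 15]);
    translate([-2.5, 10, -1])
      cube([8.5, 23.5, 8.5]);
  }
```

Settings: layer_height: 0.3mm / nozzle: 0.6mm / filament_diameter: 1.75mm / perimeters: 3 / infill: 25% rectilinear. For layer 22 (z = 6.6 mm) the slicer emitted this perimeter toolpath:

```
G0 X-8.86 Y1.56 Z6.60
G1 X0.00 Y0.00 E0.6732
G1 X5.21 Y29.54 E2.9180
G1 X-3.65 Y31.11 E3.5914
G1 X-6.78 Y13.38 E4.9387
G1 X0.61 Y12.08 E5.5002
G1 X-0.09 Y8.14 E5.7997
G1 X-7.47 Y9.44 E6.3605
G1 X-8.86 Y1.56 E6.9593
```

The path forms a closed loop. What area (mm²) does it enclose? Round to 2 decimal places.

239.96 mm²

Apply the shoelace formula to the sequence of (X, Y) vertices; enclosed area = 239.96 mm².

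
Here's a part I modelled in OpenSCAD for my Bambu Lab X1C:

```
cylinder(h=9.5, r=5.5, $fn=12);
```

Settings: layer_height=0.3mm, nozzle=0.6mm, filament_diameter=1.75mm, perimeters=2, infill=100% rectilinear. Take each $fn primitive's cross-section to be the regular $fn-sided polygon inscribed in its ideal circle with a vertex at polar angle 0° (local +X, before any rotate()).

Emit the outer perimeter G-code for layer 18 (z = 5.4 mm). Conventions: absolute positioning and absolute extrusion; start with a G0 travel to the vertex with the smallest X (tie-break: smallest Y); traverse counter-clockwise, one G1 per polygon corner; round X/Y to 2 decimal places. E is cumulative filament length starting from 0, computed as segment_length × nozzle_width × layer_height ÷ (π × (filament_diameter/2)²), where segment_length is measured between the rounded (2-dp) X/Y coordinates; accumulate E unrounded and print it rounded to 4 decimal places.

G0 X-5.50 Y0.00 Z5.40
G1 X-4.76 Y-2.75 E0.2131
G1 X-2.75 Y-4.76 E0.4258
G1 X0.00 Y-5.50 E0.6390
G1 X2.75 Y-4.76 E0.8521
G1 X4.76 Y-2.75 E1.0648
G1 X5.50 Y0.00 E1.2779
G1 X4.76 Y2.75 E1.4910
G1 X2.75 Y4.76 E1.7038
G1 X0.00 Y5.50 E1.9169
G1 X-2.75 Y4.76 E2.1300
G1 X-4.76 Y2.75 E2.3427
G1 X-5.50 Y0.00 E2.5558

At z = 5.4 mm: the r=5.5 cylinder gives a regular 12-gon of circumradius 5.5 (constant along its height). The outline is a single polygon with 12 vertices. Extrusion per mm of travel: 0.6 × 0.3 / (π × 0.875²) = 0.074835. Accumulating E over each segment gives final E = 2.5558.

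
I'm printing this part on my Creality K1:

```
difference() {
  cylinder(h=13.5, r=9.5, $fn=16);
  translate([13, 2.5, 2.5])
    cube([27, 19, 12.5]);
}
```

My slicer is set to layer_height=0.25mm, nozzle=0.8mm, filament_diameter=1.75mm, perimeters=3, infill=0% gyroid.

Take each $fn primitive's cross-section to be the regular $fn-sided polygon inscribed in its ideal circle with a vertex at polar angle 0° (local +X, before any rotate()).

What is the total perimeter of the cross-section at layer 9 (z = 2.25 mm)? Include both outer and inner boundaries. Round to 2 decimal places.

59.31 mm

At z = 2.25 mm: the r=9.5 cylinder contributes a regular 16-gon of circumradius 9.5 (perimeter = 2·16·9.500·sin(180°/16) = 59.31 mm); the cube at (13, 2.5) is absent (z outside [2.5, 15]); Taking the first minus the rest: none of the subtracted shapes is present at this height, so the r=9.5 cylinder is unchanged — boundary = 59.31 mm. Overall, the cross-section is a single solid region. Total boundary length (outer) = 59.31 mm.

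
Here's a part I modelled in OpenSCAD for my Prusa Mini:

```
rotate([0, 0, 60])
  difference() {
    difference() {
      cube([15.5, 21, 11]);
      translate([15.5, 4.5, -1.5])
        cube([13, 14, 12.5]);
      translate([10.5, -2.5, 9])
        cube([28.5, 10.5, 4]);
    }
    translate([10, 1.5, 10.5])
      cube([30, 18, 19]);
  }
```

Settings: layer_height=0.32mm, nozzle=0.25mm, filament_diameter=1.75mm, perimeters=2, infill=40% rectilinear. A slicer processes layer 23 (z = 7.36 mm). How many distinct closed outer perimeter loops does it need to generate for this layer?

1

At z = 7.36 mm: the 15.5×21 cube contributes its full rectangle; the 13×14 cube at (15.5, 4.5) contributes its full rectangle; the cube at (10.5, -2.5) is absent (z outside [9, 13]); After the difference (first − rest): starting from the 15.5×21 cube, the 13×14 cube at (15.5, 4.5) misses the remaining region (no effect) — 1 connected region; the cube at (10, 1.5) does not reach this height (z outside [10.5, 29.5]); Subtracting the remaining from the first: none of the subtracted shapes is present at this height, so that combined region is unchanged — 1 connected region; (whole slice rotated 60° about Z — lengths, areas and connectivity unchanged). The result has 1 disconnected region.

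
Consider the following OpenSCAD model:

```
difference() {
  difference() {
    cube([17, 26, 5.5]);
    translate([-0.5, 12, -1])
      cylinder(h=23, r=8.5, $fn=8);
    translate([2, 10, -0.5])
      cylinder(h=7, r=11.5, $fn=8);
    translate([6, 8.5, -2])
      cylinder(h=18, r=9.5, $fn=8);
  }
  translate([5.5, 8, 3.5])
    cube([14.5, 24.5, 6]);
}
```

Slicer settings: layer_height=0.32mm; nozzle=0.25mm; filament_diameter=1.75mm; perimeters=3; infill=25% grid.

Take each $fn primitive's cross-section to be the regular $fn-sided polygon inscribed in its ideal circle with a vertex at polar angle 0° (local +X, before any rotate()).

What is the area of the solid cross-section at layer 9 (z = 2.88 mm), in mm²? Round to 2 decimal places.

182.25 mm²

At z = 2.88 mm: the cube (footprint 17×26) is included at this height (area 442.00 mm²); the r=8.5 cylinder at (-0.5, 12) gives a regular 8-gon of circumradius 8.5 (constant along its height) (area = (8/2)·8.500²·sin(360°/8) = 204.35 mm²); the cylinder at (2, 10): section is a regular 8-gon, circumradius r=11.5 (area = (8/2)·11.500²·sin(360°/8) = 374.06 mm²); the cylinder at (6, 8.5): section is a regular 8-gon, circumradius r=9.5 (area = (8/2)·9.500²·sin(360°/8) = 255.27 mm²); Taking the first minus the rest: starting from the 17×26 cube (442.00 mm²), the r=8.5 cylinder at (-0.5, 12) partially overlaps it — only the 93.78 mm² overlap (of its 204.35 mm²) is removed, clipping the outline; the r=11.5 cylinder at (2, 10) partially overlaps it — only the 132.70 mm² overlap (of its 374.06 mm²) is removed, clipping the outline; the r=9.5 cylinder at (6, 8.5) partially overlaps it — only the 33.26 mm² overlap (of its 255.27 mm²) is removed, clipping the outline — area = 182.25 mm²; the cube at (5.5, 8) is not intersected at this z (z outside [3.5, 9.5]); Subtracting the remaining from the first: none of the subtracted shapes is present at this height, so the result so far is unchanged — area = 182.25 mm². Overall, the cross-section is a single solid region. Net area = 182.25 mm².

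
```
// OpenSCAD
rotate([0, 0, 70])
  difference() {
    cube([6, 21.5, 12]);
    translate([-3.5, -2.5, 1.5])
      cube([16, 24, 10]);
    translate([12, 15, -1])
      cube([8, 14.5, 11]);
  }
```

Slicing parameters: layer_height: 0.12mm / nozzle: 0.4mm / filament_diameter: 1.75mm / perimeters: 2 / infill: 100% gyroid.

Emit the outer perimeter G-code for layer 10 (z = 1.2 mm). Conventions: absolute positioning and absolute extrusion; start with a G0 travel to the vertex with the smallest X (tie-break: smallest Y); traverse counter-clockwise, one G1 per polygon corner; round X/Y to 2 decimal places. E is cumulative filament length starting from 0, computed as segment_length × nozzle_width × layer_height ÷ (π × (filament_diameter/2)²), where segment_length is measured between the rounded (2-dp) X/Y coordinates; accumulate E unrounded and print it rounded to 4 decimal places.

At z = 1.2 mm: the cube is present — its section is the full 6×21.5 rectangle; the cube at (-3.5, -2.5) is absent (z outside [1.5, 11.5]); the cube at (12, 15) is present — its section is the full 8×14.5 rectangle; Taking the first minus the rest: starting from the 6×21.5 cube, the 8×14.5 cube at (12, 15) misses the remaining region (no effect) — 1 connected region; (whole slice rotated 70° about Z — lengths, areas and connectivity unchanged). The outline is a single polygon with 4 vertices. Extrusion per mm of travel: 0.4 × 0.12 / (π × 0.875²) = 0.019956. Accumulating E over each segment gives final E = 1.0975.

G0 X-20.20 Y7.35 Z1.20
G1 X0.00 Y0.00 E0.4290
G1 X2.05 Y5.64 E0.5487
G1 X-18.15 Y12.99 E0.9777
G1 X-20.20 Y7.35 E1.0975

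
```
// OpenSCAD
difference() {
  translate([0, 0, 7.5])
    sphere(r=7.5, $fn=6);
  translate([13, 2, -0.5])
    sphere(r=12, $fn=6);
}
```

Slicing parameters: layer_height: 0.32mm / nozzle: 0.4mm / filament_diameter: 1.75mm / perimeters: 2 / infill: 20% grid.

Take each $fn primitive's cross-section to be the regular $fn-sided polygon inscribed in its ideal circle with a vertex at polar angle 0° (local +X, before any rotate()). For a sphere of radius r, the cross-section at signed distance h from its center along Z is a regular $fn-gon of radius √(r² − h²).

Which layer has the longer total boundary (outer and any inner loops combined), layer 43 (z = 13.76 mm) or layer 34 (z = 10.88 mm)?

layer 34 (z = 10.88 mm)

Layer 43 (z = 13.76): the sphere: section is a regular 6-gon, circumradius = √(r²−h²) = √(7.5²−6.26²) = 4.131 (perimeter = 2·6·4.131·sin(180°/6) = 24.78 mm); the sphere at (13, 2) is not intersected at this z (|z−center|=14.260 > r=12); Taking the first minus the rest: none of the subtracted shapes is present at this height, so the r=7.5 sphere is unchanged — boundary = 24.78 mm. So its perimeter = 24.78 mm. Layer 34 (z = 10.88): the sphere: section is a regular 6-gon, circumradius = √(r²−h²) = √(7.5²−3.38²) = 6.695 (perimeter = 2·6·6.695·sin(180°/6) = 40.17 mm); the r=12 sphere at (13, 2) slices to a regular 6-gon of circumradius 3.807 (√(r²−h²) with h=11.38 from center) (perimeter = 2·6·3.807·sin(180°/6) = 22.84 mm); After the difference (first − rest): starting from the r=7.5 sphere, the r=12 sphere at (13, 2) misses the remaining region (no effect) — boundary = 40.17 mm. So its perimeter = 40.17 mm. Layer 34 is larger (40.17 vs 24.78 mm).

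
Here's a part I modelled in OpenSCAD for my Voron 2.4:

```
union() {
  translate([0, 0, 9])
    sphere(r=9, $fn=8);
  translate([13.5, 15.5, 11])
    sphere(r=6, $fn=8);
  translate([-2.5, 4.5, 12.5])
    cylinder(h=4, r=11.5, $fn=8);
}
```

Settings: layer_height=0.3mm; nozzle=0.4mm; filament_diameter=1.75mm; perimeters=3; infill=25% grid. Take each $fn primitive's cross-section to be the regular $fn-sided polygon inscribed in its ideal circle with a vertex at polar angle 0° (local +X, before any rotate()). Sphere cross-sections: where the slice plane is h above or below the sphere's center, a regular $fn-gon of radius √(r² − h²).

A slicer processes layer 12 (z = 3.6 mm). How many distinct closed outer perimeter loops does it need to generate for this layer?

At z = 3.6 mm: the sphere: section is a regular 8-gon, circumradius = √(r²−h²) = √(9²−5.4²) = 7.200; the sphere at (13.5, 15.5) does not reach this height (|z−center|=7.400 > r=6); the cylinder at (-2.5, 4.5) is not intersected at this z (z outside [12.5, 16.5]); Combining (union): only the r=9 sphere is present, so the union is just that shape — 1 connected region. The result has 1 disconnected region.

1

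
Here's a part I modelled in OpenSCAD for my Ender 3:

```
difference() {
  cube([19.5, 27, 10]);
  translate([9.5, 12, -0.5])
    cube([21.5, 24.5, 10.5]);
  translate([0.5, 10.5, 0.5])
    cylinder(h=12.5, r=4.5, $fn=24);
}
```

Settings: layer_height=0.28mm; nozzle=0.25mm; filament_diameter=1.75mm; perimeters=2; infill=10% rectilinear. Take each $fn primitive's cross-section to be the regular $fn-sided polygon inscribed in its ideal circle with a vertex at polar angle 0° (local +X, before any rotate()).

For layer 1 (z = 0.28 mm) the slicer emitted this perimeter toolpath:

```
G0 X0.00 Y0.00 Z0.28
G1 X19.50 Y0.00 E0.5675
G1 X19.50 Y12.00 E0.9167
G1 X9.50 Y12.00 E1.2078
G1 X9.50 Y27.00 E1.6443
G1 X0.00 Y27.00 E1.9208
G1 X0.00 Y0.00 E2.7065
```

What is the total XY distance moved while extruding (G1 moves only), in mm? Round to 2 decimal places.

93.00 mm

Sum the Euclidean lengths of each G1 segment: total = 93.00 mm.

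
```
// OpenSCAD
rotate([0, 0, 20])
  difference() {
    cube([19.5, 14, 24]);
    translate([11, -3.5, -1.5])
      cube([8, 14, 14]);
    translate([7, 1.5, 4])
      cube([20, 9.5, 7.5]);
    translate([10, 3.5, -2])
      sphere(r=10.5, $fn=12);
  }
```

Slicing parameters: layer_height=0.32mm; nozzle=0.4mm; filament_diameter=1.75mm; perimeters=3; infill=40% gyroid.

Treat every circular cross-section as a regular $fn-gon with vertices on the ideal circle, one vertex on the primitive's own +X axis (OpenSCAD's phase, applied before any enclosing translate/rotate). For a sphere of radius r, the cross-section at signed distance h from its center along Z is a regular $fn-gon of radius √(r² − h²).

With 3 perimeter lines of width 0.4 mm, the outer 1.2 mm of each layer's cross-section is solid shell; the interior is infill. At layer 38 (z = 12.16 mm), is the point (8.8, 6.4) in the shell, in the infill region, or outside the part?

At z = 12.16 mm: the cube (footprint 19.5×14) is included at this height; the cube at (11, -3.5) is present — its section is the full 8×14 rectangle; the cube at (7, 1.5) does not reach this height (z outside [4, 11.5]); the sphere at (10, 3.5) is absent (|z−center|=14.160 > r=10.5); Subtracting the remaining from the first: starting from the 19.5×14 cube, the 8×14 cube at (11, -3.5) partially overlaps it — only the 84.00 mm² overlap (of its 112.00 mm²) is removed, clipping the outline — 1 connected region; (rotated 20° about Z; rotation is an isometry so areas/perimeters/island counts are preserved). Overall, the cross-section is a single solid region. Undo the 20° rotation: the query point maps to (10.458, 3.004) in the un-rotated model frame. The nearest boundary edge runs (11.00, 10.50)→(11.00, 0.00); distance from the point to it = 0.54 mm. The point is inside the cross-section, 0.54 mm from the nearest boundary — within the 1.2 mm shell band (3 × 0.4).

shell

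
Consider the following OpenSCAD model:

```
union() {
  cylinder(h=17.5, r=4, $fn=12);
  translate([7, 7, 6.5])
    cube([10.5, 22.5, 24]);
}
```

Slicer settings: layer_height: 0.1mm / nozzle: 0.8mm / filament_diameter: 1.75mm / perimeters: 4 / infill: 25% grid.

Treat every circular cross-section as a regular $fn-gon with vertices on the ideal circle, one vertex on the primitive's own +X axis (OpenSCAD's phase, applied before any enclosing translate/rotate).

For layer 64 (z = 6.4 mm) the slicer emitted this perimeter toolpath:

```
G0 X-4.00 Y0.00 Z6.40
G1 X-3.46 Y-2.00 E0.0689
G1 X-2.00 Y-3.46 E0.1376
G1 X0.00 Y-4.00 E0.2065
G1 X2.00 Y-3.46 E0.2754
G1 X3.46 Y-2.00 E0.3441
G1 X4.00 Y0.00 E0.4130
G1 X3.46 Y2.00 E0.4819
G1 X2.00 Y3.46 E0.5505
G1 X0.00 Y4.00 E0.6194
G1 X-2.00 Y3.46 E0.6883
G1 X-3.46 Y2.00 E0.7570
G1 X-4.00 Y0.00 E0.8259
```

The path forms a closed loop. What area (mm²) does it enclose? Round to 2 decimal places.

47.94 mm²

Apply the shoelace formula to the sequence of (X, Y) vertices; enclosed area = 47.94 mm².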